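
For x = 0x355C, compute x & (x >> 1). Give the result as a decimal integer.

4108

x = 11010101011100 = 13660
x>>1 = 01101010101110
AND  = 01000000001100 = 4108
(x & (x >> 1) has a 1 wherever x has two consecutive 1 bits.)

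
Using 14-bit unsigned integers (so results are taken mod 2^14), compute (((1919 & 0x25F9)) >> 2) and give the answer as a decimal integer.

350

1919 = 00011101111111
0x25F9 = 10010111111001
→ & → 00010101111001 = 1401
→ >> 2 → 00000101011110 = 350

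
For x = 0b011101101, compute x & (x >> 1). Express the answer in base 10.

100

x = 11101101 = 237
x>>1 = 01110110
AND  = 01100100 = 100
(x & (x >> 1) has a 1 wherever x has two consecutive 1 bits.)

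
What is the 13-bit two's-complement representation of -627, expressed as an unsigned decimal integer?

7565

627 in 13 bits: 0001001110011
Invert: 1110110001100
Add 1:  1110110001101 = 7565
(Check: 2^13 - 627 = 8192 - 627 = 7565.)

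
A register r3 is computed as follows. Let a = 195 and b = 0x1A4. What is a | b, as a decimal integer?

195 = 011000011
0x1A4 = 110100100
 OR → 111100111 = 487

487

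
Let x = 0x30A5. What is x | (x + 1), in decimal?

12455

x = 11000010100101 = 12453
x + 1 = 11000010100110
OR    = 11000010100111 = 12455
(x | (x + 1) sets the lowest cleared bit.)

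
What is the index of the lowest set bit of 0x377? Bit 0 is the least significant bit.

0x377 = 1101110111
Trailing zeros: 0, so the lowest set bit is bit 0 (value 1).

0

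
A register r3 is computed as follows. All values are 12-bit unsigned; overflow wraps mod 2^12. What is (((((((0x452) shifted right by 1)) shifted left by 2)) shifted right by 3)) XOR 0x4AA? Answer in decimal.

0x452 = 010001010010
→ shifted right by 1 → 001000101001 = 553
→ shifted left by 2 (mod 2^12) → 100010100100 = 2212
→ shifted right by 3 → 000100010100 = 276
0x4AA = 010010101010
→ XOR → 010110111110 = 1470

1470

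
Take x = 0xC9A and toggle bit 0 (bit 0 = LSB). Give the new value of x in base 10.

3227

x = 110010011010
bit 0 is currently 0; toggle it via x ^ (1 << 0) = x ^ 1
→ 110010011011 = 3227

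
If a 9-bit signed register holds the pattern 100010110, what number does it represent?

-234

pattern = 100010110 (MSB is 1 ⇒ negative)
Invert: 011101001, add 1 → 011101010 = 234, so the value is -234.
(Equivalently: 278 - 2^9 = 278 - 512 = -234.)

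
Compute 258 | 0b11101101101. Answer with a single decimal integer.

258 = 00100000010
b = 11101101101
 OR → 11101101111 = 1903

1903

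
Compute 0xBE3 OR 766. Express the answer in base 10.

3071

0xBE3 = 101111100011
766 = 001011111110
 OR → 101111111111 = 3071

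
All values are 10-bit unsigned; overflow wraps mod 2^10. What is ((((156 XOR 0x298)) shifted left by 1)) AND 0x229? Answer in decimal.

156 = 0010011100
0x298 = 1010011000
→ XOR → 1000000100 = 516
→ shifted left by 1 (mod 2^10) → 0000001000 = 8
0x229 = 1000101001
→ AND → 0000001000 = 8

8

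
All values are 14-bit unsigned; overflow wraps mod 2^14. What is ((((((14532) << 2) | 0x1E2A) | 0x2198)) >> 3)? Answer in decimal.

14532 = 11100011000100
→ << 2 (mod 2^14) → 10001100010000 = 8976
0x1E2A = 01111000101010
→ | → 11111100111010 = 16186
0x2198 = 10000110011000
→ | → 11111110111010 = 16314
→ >> 3 → 00011111110111 = 2039

2039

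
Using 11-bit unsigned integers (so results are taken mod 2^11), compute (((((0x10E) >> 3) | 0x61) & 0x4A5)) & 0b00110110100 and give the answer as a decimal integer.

0x10E = 00100001110
→ >> 3 → 00000100001 = 33
0x61 = 00001100001
→ | → 00001100001 = 97
0x4A5 = 10010100101
→ & → 00000100001 = 33
0b00110110100 = 00110110100
→ & → 00000100000 = 32

32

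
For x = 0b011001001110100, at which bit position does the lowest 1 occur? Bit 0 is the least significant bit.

0b011001001110100 = 11001001110100
Trailing zeros: 2, so the lowest set bit is bit 2 (value 4).

2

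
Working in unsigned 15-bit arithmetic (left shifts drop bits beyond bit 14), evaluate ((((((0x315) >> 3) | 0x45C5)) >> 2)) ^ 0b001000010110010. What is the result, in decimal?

459

0x315 = 000001100010101
→ >> 3 → 000000001100010 = 98
0x45C5 = 100010111000101
→ | → 100010111100111 = 17895
→ >> 2 → 001000101111001 = 4473
0b001000010110010 = 001000010110010
→ ^ → 000000111001011 = 459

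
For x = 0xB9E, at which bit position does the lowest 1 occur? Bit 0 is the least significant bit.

0xB9E = 101110011110
Trailing zeros: 1, so the lowest set bit is bit 1 (value 2).

1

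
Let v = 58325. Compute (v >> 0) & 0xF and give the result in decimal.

v = 1110001111010101
Shift right by 0: 1110001111010101
Mask low 4 bits: 0101 = 5

5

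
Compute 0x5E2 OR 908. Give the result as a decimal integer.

2030

0x5E2 = 10111100010
908 = 01110001100
 OR → 11111101110 = 2030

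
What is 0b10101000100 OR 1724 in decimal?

a = 10101000100
1724 = 11010111100
 OR → 11111111100 = 2044

2044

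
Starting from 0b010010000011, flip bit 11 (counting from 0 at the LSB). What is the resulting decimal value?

3203

x = 010010000011
bit 11 is currently 0; toggle it via x ^ (1 << 11) = x ^ 2048
→ 110010000011 = 3203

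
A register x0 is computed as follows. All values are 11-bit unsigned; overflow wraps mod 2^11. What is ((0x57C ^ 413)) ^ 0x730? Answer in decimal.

977

0x57C = 10101111100
413 = 00110011101
→ ^ → 10011100001 = 1249
0x730 = 11100110000
→ ^ → 01111010001 = 977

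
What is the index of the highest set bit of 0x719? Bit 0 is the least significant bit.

10

0x719 = 11100011001
The topmost 1 is at position 10 (since 2^10 = 1024 ≤ 1817 < 2048).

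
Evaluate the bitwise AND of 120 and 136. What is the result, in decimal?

120 = 01111000
136 = 10001000
AND → 00001000 = 8

8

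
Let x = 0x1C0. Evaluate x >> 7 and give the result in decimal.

3

0x1C0 = 111000000
shift right by 7 → 000000011 = 3
(equivalently, floor(448 / 128))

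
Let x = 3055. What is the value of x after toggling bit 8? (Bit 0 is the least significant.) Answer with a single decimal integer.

x = 101111101111
bit 8 is currently 1; toggle it via x ^ (1 << 8) = x ^ 256
→ 101011101111 = 2799

2799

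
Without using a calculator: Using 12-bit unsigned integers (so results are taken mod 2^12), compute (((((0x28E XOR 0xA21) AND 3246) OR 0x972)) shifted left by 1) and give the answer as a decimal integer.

0x28E = 001010001110
0xA21 = 101000100001
→ XOR → 100010101111 = 2223
3246 = 110010101110
→ AND → 100010101110 = 2222
0x972 = 100101110010
→ OR → 100111111110 = 2558
→ shifted left by 1 (mod 2^12) → 001111111100 = 1020

1020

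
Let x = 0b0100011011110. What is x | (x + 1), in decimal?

x = 100011011110 = 2270
x + 1 = 100011011111
OR    = 100011011111 = 2271
(x | (x + 1) sets the lowest cleared bit.)

2271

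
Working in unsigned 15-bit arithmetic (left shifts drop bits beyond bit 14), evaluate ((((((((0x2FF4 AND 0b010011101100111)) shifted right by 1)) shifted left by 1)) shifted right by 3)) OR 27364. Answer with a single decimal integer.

0x2FF4 = 010111111110100
0b010011101100111 = 010011101100111
→ AND → 010011101100100 = 10084
→ shifted right by 1 → 001001110110010 = 5042
→ shifted left by 1 (mod 2^15) → 010011101100100 = 10084
→ shifted right by 3 → 000010011101100 = 1260
27364 = 110101011100100
→ OR → 110111011101100 = 28396

28396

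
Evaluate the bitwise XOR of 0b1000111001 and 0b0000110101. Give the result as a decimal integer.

524

a = 1000111001
b = 0000110101
XOR → 1000001100 = 524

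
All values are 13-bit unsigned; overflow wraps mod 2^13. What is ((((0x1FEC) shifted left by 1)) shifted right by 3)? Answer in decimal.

0x1FEC = 1111111101100
→ shifted left by 1 (mod 2^13) → 1111111011000 = 8152
→ shifted right by 3 → 0001111111011 = 1019

1019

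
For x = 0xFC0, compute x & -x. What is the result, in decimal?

x = 111111000000 = 4032
-x (two's complement) = …000001000000
AND   = 000001000000 = 64
(x & -x isolates the lowest set bit of x.)

64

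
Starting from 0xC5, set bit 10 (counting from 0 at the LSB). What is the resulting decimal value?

1221

x = 00011000101
bit 10 is currently 0; set it via x | (1 << 10) = x | 1024
→ 10011000101 = 1221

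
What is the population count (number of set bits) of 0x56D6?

9

0x56D6 = 101011011010110
Count the 1s: 1 + 1 + 1 + 1 + 1 + 1 + 1 + 1 + 1 = 9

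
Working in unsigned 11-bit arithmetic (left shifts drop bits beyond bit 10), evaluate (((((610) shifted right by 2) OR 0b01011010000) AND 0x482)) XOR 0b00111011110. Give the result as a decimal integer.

350

610 = 01001100010
→ shifted right by 2 → 00010011000 = 152
0b01011010000 = 01011010000
→ OR → 01011011000 = 728
0x482 = 10010000010
→ AND → 00010000000 = 128
0b00111011110 = 00111011110
→ XOR → 00101011110 = 350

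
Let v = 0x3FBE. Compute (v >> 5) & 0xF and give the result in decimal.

v = 11111110111110
Shift right by 5: 111111101
Mask low 4 bits: 1101 = 13

13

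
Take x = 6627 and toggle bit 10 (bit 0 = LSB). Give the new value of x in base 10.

x = 0001100111100011
bit 10 is currently 0; toggle it via x ^ (1 << 10) = x ^ 1024
→ 0001110111100011 = 7651

7651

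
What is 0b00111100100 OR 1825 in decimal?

a = 00111100100
1825 = 11100100001
 OR → 11111100101 = 2021

2021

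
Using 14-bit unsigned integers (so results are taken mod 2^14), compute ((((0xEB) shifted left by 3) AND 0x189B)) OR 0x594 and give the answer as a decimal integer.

1436

0xEB = 00000011101011
→ shifted left by 3 (mod 2^14) → 00011101011000 = 1880
0x189B = 01100010011011
→ AND → 00000000011000 = 24
0x594 = 00010110010100
→ OR → 00010110011100 = 1436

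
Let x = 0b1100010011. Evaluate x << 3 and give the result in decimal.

x = 0001100010011
shift left by 3 → 1100010011000 = 6296
(equivalently, 787 × 2^3 = 787 × 8)

6296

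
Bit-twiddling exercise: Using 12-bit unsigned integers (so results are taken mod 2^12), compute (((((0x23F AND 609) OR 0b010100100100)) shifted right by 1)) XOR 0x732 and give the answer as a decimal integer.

0x23F = 001000111111
609 = 001001100001
→ AND → 001000100001 = 545
0b010100100100 = 010100100100
→ OR → 011100100101 = 1829
→ shifted right by 1 → 001110010010 = 914
0x732 = 011100110010
→ XOR → 010010100000 = 1184

1184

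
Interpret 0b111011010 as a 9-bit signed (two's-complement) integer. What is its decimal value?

-38

pattern = 111011010 (MSB is 1 ⇒ negative)
Invert: 000100101, add 1 → 000100110 = 38, so the value is -38.
(Equivalently: 474 - 2^9 = 474 - 512 = -38.)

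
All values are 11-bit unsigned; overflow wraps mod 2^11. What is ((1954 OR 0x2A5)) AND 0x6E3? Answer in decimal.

1954 = 11110100010
0x2A5 = 01010100101
→ OR → 11110100111 = 1959
0x6E3 = 11011100011
→ AND → 11010100011 = 1699

1699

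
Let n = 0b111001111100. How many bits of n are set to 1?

n = 111001111100
Count the 1s: 1 + 1 + 1 + 1 + 1 + 1 + 1 + 1 = 8

8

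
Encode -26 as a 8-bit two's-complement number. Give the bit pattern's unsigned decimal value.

230

26 in 8 bits: 00011010
Invert: 11100101
Add 1:  11100110 = 230
(Check: 2^8 - 26 = 256 - 26 = 230.)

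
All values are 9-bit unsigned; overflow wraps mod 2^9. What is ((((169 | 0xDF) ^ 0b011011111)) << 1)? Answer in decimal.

64

169 = 010101001
0xDF = 011011111
→ | → 011111111 = 255
0b011011111 = 011011111
→ ^ → 000100000 = 32
→ << 1 (mod 2^9) → 001000000 = 64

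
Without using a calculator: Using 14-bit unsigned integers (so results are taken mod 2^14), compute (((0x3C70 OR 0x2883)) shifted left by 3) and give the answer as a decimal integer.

0x3C70 = 11110001110000
0x2883 = 10100010000011
→ OR → 11110011110011 = 15603
→ shifted left by 3 (mod 2^14) → 10011110011000 = 10136

10136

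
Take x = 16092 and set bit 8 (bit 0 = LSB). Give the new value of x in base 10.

16348

x = 011111011011100
bit 8 is currently 0; set it via x | (1 << 8) = x | 256
→ 011111111011100 = 16348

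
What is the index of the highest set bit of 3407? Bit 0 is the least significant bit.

11

3407 = 110101001111
The topmost 1 is at position 11 (since 2^11 = 2048 ≤ 3407 < 4096).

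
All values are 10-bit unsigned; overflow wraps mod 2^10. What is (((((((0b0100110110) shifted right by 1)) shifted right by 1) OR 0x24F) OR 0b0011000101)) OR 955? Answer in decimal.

0b0100110110 = 0100110110
→ shifted right by 1 → 0010011011 = 155
→ shifted right by 1 → 0001001101 = 77
0x24F = 1001001111
→ OR → 1001001111 = 591
0b0011000101 = 0011000101
→ OR → 1011001111 = 719
955 = 1110111011
→ OR → 1111111111 = 1023

1023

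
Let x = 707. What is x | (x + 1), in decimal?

711

x = 1011000011 = 707
x + 1 = 1011000100
OR    = 1011000111 = 711
(x | (x + 1) sets the lowest cleared bit.)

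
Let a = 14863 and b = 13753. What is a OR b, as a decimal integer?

16319

14863 = 11101000001111
13753 = 11010110111001
 OR → 11111110111111 = 16319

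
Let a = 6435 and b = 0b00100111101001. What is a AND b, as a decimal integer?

6435 = 1100100100011
b = 0100111101001
AND → 0100100100001 = 2337

2337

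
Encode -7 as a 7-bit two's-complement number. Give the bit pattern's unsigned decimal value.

121

7 in 7 bits: 0000111
Invert: 1111000
Add 1:  1111001 = 121
(Check: 2^7 - 7 = 128 - 7 = 121.)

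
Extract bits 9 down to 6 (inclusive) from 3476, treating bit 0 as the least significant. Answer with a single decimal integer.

v = 110110010100
Shift right by 6: 110110
Mask low 4 bits: 0110 = 6

6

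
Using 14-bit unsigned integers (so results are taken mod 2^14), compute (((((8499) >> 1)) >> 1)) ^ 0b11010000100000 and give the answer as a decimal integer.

8499 = 10000100110011
→ >> 1 → 01000010011001 = 4249
→ >> 1 → 00100001001100 = 2124
0b11010000100000 = 11010000100000
→ ^ → 11110001101100 = 15468

15468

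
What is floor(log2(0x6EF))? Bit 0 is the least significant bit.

10

0x6EF = 11011101111
The topmost 1 is at position 10 (since 2^10 = 1024 ≤ 1775 < 2048).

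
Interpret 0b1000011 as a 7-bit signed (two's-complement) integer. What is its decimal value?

-61

pattern = 1000011 (MSB is 1 ⇒ negative)
Invert: 0111100, add 1 → 0111101 = 61, so the value is -61.
(Equivalently: 67 - 2^7 = 67 - 128 = -61.)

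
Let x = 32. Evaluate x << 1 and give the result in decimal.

32 = 0100000
shift left by 1 → 1000000 = 64
(equivalently, 32 × 2^1 = 32 × 2)

64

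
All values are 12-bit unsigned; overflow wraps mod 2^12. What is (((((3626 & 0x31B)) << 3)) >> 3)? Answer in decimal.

3626 = 111000101010
0x31B = 001100011011
→ & → 001000001010 = 522
→ << 3 (mod 2^12) → 000001010000 = 80
→ >> 3 → 000000001010 = 10

10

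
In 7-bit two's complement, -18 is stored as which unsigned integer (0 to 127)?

18 in 7 bits: 0010010
Invert: 1101101
Add 1:  1101110 = 110
(Check: 2^7 - 18 = 128 - 18 = 110.)

110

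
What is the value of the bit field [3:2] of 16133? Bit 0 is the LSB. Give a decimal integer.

1

v = 0011111100000101
Shift right by 2: 00111111000001
Mask low 2 bits: 01 = 1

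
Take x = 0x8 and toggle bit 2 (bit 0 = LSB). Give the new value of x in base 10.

12

x = 00001000
bit 2 is currently 0; toggle it via x ^ (1 << 2) = x ^ 4
→ 00001100 = 12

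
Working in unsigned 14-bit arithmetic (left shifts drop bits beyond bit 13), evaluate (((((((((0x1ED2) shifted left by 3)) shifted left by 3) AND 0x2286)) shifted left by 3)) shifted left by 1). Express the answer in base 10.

0x1ED2 = 01111011010010
→ shifted left by 3 (mod 2^14) → 11011010010000 = 13968
→ shifted left by 3 (mod 2^14) → 11010010000000 = 13440
0x2286 = 10001010000110
→ AND → 10000010000000 = 8320
→ shifted left by 3 (mod 2^14) → 00010000000000 = 1024
→ shifted left by 1 (mod 2^14) → 00100000000000 = 2048

2048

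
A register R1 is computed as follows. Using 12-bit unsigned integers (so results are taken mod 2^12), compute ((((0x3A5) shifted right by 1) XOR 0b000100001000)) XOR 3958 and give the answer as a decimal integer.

0x3A5 = 001110100101
→ shifted right by 1 → 000111010010 = 466
0b000100001000 = 000100001000
→ XOR → 000011011010 = 218
3958 = 111101110110
→ XOR → 111110101100 = 4012

4012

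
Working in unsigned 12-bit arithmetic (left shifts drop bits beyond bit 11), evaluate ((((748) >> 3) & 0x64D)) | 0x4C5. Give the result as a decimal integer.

1229

748 = 001011101100
→ >> 3 → 000001011101 = 93
0x64D = 011001001101
→ & → 000001001101 = 77
0x4C5 = 010011000101
→ | → 010011001101 = 1229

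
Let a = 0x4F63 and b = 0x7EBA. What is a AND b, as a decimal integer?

20002

0x4F63 = 100111101100011
0x7EBA = 111111010111010
AND → 100111000100010 = 20002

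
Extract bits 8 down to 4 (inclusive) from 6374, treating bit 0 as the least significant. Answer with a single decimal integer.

14

v = 01100011100110
Shift right by 4: 0110001110
Mask low 5 bits: 01110 = 14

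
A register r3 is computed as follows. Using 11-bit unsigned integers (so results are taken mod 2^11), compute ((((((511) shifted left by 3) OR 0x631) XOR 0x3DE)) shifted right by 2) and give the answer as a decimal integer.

265

511 = 00111111111
→ shifted left by 3 (mod 2^11) → 11111111000 = 2040
0x631 = 11000110001
→ OR → 11111111001 = 2041
0x3DE = 01111011110
→ XOR → 10000100111 = 1063
→ shifted right by 2 → 00100001001 = 265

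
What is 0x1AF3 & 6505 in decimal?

6241

0x1AF3 = 1101011110011
6505 = 1100101101001
AND → 1100001100001 = 6241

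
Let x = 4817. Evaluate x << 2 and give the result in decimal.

19268

4817 = 001001011010001
shift left by 2 → 100101101000100 = 19268
(equivalently, 4817 × 2^2 = 4817 × 4)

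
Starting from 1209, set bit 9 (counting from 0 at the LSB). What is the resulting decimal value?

1721

x = 10010111001
bit 9 is currently 0; set it via x | (1 << 9) = x | 512
→ 11010111001 = 1721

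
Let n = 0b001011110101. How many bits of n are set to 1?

7

n = 1011110101
Count the 1s: 1 + 1 + 1 + 1 + 1 + 1 + 1 = 7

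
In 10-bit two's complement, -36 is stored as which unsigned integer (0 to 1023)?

988

36 in 10 bits: 0000100100
Invert: 1111011011
Add 1:  1111011100 = 988
(Check: 2^10 - 36 = 1024 - 36 = 988.)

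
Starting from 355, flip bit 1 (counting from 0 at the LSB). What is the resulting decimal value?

353

x = 101100011
bit 1 is currently 1; toggle it via x ^ (1 << 1) = x ^ 2
→ 101100001 = 353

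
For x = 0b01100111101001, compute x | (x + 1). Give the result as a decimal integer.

6635

x = 1100111101001 = 6633
x + 1 = 1100111101010
OR    = 1100111101011 = 6635
(x | (x + 1) sets the lowest cleared bit.)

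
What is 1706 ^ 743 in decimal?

1101

1706 = 11010101010
743 = 01011100111
XOR → 10001001101 = 1101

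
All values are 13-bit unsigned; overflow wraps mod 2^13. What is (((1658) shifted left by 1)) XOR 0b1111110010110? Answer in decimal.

1658 = 0011001111010
→ shifted left by 1 (mod 2^13) → 0110011110100 = 3316
0b1111110010110 = 1111110010110
→ XOR → 1001101100010 = 4962

4962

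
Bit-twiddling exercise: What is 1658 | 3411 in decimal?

1658 = 011001111010
3411 = 110101010011
 OR → 111101111011 = 3963

3963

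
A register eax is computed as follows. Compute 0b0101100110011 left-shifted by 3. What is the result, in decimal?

22936

x = 000101100110011
shift left by 3 → 101100110011000 = 22936
(equivalently, 2867 × 2^3 = 2867 × 8)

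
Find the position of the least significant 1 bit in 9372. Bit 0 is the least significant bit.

2

9372 = 10010010011100
Trailing zeros: 2, so the lowest set bit is bit 2 (value 4).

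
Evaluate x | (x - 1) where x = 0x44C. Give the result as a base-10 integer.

x = 10001001100 = 1100
x - 1 = 10001001011
OR    = 10001001111 = 1103
(x | (x - 1) sets all bits below the lowest set bit.)

1103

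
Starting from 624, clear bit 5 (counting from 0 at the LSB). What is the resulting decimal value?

x = 1001110000
bit 5 is currently 1; clear it via x & ~(1 << 5) = x & ~32
→ 1001010000 = 592

592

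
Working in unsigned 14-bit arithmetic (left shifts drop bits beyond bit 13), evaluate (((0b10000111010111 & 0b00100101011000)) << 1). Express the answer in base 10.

0b10000111010111 = 10000111010111
0b00100101011000 = 00100101011000
→ & → 00000101010000 = 336
→ << 1 (mod 2^14) → 00001010100000 = 672

672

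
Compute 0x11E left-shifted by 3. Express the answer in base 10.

0x11E = 000100011110
shift left by 3 → 100011110000 = 2288
(equivalently, 286 × 2^3 = 286 × 8)

2288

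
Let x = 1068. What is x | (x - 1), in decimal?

1071

x = 10000101100 = 1068
x - 1 = 10000101011
OR    = 10000101111 = 1071
(x | (x - 1) sets all bits below the lowest set bit.)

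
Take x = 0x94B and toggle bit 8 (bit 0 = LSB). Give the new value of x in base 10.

x = 100101001011
bit 8 is currently 1; toggle it via x ^ (1 << 8) = x ^ 256
→ 100001001011 = 2123

2123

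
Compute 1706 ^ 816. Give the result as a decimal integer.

1434

1706 = 11010101010
816 = 01100110000
XOR → 10110011010 = 1434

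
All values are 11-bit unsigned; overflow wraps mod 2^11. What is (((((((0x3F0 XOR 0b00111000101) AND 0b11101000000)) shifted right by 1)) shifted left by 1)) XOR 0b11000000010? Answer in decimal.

0x3F0 = 01111110000
0b00111000101 = 00111000101
→ XOR → 01000110101 = 565
0b11101000000 = 11101000000
→ AND → 01000000000 = 512
→ shifted right by 1 → 00100000000 = 256
→ shifted left by 1 (mod 2^11) → 01000000000 = 512
0b11000000010 = 11000000010
→ XOR → 10000000010 = 1026

1026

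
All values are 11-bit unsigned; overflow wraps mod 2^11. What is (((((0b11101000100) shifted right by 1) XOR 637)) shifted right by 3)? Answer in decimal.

59

0b11101000100 = 11101000100
→ shifted right by 1 → 01110100010 = 930
637 = 01001111101
→ XOR → 00111011111 = 479
→ shifted right by 3 → 00000111011 = 59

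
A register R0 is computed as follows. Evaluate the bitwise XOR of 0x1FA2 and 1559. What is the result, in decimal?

6581

0x1FA2 = 1111110100010
1559 = 0011000010111
XOR → 1100110110101 = 6581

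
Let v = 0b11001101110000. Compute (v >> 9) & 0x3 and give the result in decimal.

1

v = 11001101110000
Shift right by 9: 11001
Mask low 2 bits: 01 = 1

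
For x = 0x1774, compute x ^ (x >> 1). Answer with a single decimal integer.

x = 1011101110100 = 6004
x>>1 = 0101110111010
XOR  = 1110011001110 = 7374
(x ^ (x >> 1) gives the standard binary-reflected Gray code of x.)

7374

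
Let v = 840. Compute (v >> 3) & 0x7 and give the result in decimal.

v = 1101001000
Shift right by 3: 1101001
Mask low 3 bits: 001 = 1

1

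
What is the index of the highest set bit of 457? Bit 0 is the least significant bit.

8

457 = 111001001
The topmost 1 is at position 8 (since 2^8 = 256 ≤ 457 < 512).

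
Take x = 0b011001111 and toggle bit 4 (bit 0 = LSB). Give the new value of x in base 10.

223

x = 011001111
bit 4 is currently 0; toggle it via x ^ (1 << 4) = x ^ 16
→ 011011111 = 223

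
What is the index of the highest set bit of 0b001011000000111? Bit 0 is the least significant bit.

0b001011000000111 = 1011000000111
The topmost 1 is at position 12 (since 2^12 = 4096 ≤ 5639 < 8192).

12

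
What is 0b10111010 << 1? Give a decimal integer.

x = 010111010
shift left by 1 → 101110100 = 372
(equivalently, 186 × 2^1 = 186 × 2)

372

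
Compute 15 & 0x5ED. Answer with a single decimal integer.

13

15 = 00000001111
0x5ED = 10111101101
AND → 00000001101 = 13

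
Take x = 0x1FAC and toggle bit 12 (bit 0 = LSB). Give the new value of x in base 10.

4012

x = 1111110101100
bit 12 is currently 1; toggle it via x ^ (1 << 12) = x ^ 4096
→ 0111110101100 = 4012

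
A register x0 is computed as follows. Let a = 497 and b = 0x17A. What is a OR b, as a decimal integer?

497 = 111110001
0x17A = 101111010
 OR → 111111011 = 507

507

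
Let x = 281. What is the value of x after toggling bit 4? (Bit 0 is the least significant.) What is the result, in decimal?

265

x = 00000100011001
bit 4 is currently 1; toggle it via x ^ (1 << 4) = x ^ 16
→ 00000100001001 = 265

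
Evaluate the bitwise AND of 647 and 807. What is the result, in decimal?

647 = 1010000111
807 = 1100100111
AND → 1000000111 = 519

519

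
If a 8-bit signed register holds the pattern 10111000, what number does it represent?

pattern = 10111000 (MSB is 1 ⇒ negative)
Invert: 01000111, add 1 → 01001000 = 72, so the value is -72.
(Equivalently: 184 - 2^8 = 184 - 256 = -72.)

-72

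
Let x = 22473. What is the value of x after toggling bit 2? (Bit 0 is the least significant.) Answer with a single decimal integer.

22477

x = 101011111001001
bit 2 is currently 0; toggle it via x ^ (1 << 2) = x ^ 4
→ 101011111001101 = 22477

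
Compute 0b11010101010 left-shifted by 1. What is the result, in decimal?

x = 011010101010
shift left by 1 → 110101010100 = 3412
(equivalently, 1706 × 2^1 = 1706 × 2)

3412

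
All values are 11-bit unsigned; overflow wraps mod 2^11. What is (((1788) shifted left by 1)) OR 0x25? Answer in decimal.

1788 = 11011111100
→ shifted left by 1 (mod 2^11) → 10111111000 = 1528
0x25 = 00000100101
→ OR → 10111111101 = 1533

1533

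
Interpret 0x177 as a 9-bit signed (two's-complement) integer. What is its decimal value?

pattern = 101110111 (MSB is 1 ⇒ negative)
Invert: 010001000, add 1 → 010001001 = 137, so the value is -137.
(Equivalently: 375 - 2^9 = 375 - 512 = -137.)

-137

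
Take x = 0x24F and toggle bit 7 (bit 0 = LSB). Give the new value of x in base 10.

x = 001001001111
bit 7 is currently 0; toggle it via x ^ (1 << 7) = x ^ 128
→ 001011001111 = 719

719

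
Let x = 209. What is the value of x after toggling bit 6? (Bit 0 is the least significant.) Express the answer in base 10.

x = 11010001
bit 6 is currently 1; toggle it via x ^ (1 << 6) = x ^ 64
→ 10010001 = 145

145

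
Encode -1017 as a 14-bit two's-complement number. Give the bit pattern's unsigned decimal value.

15367

1017 in 14 bits: 00001111111001
Invert: 11110000000110
Add 1:  11110000000111 = 15367
(Check: 2^14 - 1017 = 16384 - 1017 = 15367.)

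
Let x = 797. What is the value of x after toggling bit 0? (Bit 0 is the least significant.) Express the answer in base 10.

x = 1100011101
bit 0 is currently 1; toggle it via x ^ (1 << 0) = x ^ 1
→ 1100011100 = 796

796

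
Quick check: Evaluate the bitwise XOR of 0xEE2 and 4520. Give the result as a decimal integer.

8010

0xEE2 = 0111011100010
4520 = 1000110101000
XOR → 1111101001010 = 8010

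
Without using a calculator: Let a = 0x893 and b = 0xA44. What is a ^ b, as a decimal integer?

727

0x893 = 100010010011
0xA44 = 101001000100
XOR → 001011010111 = 727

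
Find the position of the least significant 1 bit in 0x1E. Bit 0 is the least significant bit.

1

0x1E = 11110
Trailing zeros: 1, so the lowest set bit is bit 1 (value 2).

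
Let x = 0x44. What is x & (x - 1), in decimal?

x = 1000100 = 68
x - 1 = 1000011
AND   = 1000000 = 64
(x & (x - 1) clears the lowest set bit of x.)

64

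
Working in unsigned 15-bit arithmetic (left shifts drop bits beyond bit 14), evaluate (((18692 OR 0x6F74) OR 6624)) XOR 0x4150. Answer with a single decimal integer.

18692 = 100100100000100
0x6F74 = 110111101110100
→ OR → 110111101110100 = 28532
6624 = 001100111100000
→ OR → 111111111110100 = 32756
0x4150 = 100000101010000
→ XOR → 011111010100100 = 16036

16036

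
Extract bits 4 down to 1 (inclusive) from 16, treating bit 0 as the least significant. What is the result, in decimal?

v = 000010000
Shift right by 1: 00001000
Mask low 4 bits: 1000 = 8

8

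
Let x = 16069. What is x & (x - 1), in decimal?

x = 11111011000101 = 16069
x - 1 = 11111011000100
AND   = 11111011000100 = 16068
(x & (x - 1) clears the lowest set bit of x.)

16068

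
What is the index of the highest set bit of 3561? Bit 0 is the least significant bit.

3561 = 110111101001
The topmost 1 is at position 11 (since 2^11 = 2048 ≤ 3561 < 4096).

11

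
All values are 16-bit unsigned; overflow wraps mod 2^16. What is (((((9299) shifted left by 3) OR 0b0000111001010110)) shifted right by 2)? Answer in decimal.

2999

9299 = 0010010001010011
→ shifted left by 3 (mod 2^16) → 0010001010011000 = 8856
0b0000111001010110 = 0000111001010110
→ OR → 0010111011011110 = 11998
→ shifted right by 2 → 0000101110110111 = 2999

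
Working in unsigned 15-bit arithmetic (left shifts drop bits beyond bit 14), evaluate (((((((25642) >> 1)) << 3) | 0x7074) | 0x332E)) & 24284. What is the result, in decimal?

25642 = 110010000101010
→ >> 1 → 011001000010101 = 12821
→ << 3 (mod 2^15) → 001000010101000 = 4264
0x7074 = 111000001110100
→ | → 111000011111100 = 28924
0x332E = 011001100101110
→ | → 111001111111110 = 29694
24284 = 101111011011100
→ & → 101001011011100 = 21212

21212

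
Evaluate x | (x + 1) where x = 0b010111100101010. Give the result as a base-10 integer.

12075

x = 10111100101010 = 12074
x + 1 = 10111100101011
OR    = 10111100101011 = 12075
(x | (x + 1) sets the lowest cleared bit.)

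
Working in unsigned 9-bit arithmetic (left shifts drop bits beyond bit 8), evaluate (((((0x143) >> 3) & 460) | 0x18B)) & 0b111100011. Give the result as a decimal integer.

387

0x143 = 101000011
→ >> 3 → 000101000 = 40
460 = 111001100
→ & → 000001000 = 8
0x18B = 110001011
→ | → 110001011 = 395
0b111100011 = 111100011
→ & → 110000011 = 387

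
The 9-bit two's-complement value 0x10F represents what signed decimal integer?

-241

pattern = 100001111 (MSB is 1 ⇒ negative)
Invert: 011110000, add 1 → 011110001 = 241, so the value is -241.
(Equivalently: 271 - 2^9 = 271 - 512 = -241.)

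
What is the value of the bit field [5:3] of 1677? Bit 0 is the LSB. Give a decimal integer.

v = 011010001101
Shift right by 3: 011010001
Mask low 3 bits: 001 = 1

1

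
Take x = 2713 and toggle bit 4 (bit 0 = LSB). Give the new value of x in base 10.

2697

x = 101010011001
bit 4 is currently 1; toggle it via x ^ (1 << 4) = x ^ 16
→ 101010001001 = 2697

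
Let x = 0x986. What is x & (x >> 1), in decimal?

x = 100110000110 = 2438
x>>1 = 010011000011
AND  = 000010000010 = 130
(x & (x >> 1) has a 1 wherever x has two consecutive 1 bits.)

130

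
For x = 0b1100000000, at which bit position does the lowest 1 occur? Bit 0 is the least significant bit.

0b1100000000 = 1100000000
Trailing zeros: 8, so the lowest set bit is bit 8 (value 256).

8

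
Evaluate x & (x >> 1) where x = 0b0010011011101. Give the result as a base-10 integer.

x = 10011011101 = 1245
x>>1 = 01001101110
AND  = 00001001100 = 76
(x & (x >> 1) has a 1 wherever x has two consecutive 1 bits.)

76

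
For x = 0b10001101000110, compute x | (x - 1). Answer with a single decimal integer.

x = 10001101000110 = 9030
x - 1 = 10001101000101
OR    = 10001101000111 = 9031
(x | (x - 1) sets all bits below the lowest set bit.)

9031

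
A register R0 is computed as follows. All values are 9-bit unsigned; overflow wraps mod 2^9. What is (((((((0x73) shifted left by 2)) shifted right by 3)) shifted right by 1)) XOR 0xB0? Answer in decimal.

172

0x73 = 001110011
→ shifted left by 2 (mod 2^9) → 111001100 = 460
→ shifted right by 3 → 000111001 = 57
→ shifted right by 1 → 000011100 = 28
0xB0 = 010110000
→ XOR → 010101100 = 172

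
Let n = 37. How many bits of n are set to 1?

37 = 100101
Count the 1s: 1 + 1 + 1 = 3

3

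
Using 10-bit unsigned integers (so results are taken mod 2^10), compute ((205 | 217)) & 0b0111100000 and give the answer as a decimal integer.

205 = 0011001101
217 = 0011011001
→ | → 0011011101 = 221
0b0111100000 = 0111100000
→ & → 0011000000 = 192

192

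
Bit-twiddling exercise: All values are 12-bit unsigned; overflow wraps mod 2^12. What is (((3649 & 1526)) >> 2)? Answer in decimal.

272

3649 = 111001000001
1526 = 010111110110
→ & → 010001000000 = 1088
→ >> 2 → 000100010000 = 272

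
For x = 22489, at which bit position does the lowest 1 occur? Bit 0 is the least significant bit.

0

22489 = 101011111011001
Trailing zeros: 0, so the lowest set bit is bit 0 (value 1).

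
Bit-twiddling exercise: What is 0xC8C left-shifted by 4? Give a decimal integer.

51392

0xC8C = 0000110010001100
shift left by 4 → 1100100011000000 = 51392
(equivalently, 3212 × 2^4 = 3212 × 16)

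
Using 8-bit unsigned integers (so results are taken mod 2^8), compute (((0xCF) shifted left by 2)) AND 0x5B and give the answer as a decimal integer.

0xCF = 11001111
→ shifted left by 2 (mod 2^8) → 00111100 = 60
0x5B = 01011011
→ AND → 00011000 = 24

24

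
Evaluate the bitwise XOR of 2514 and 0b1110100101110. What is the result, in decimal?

5372

2514 = 0100111010010
b = 1110100101110
XOR → 1010011111100 = 5372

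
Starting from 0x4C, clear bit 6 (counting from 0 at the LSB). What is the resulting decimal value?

12

x = 01001100
bit 6 is currently 1; clear it via x & ~(1 << 6) = x & ~64
→ 00001100 = 12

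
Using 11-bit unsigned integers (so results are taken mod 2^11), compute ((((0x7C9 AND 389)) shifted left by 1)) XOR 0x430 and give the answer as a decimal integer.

0x7C9 = 11111001001
389 = 00110000101
→ AND → 00110000001 = 385
→ shifted left by 1 (mod 2^11) → 01100000010 = 770
0x430 = 10000110000
→ XOR → 11100110010 = 1842

1842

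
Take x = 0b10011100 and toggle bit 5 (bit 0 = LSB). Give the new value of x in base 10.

188

x = 10011100
bit 5 is currently 0; toggle it via x ^ (1 << 5) = x ^ 32
→ 10111100 = 188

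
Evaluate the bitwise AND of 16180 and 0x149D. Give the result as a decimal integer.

16180 = 11111100110100
0x149D = 01010010011101
AND → 01010000010100 = 5140

5140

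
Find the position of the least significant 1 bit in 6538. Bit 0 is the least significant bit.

6538 = 1100110001010
Trailing zeros: 1, so the lowest set bit is bit 1 (value 2).

1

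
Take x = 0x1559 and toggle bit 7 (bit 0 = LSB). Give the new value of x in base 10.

5593

x = 01010101011001
bit 7 is currently 0; toggle it via x ^ (1 << 7) = x ^ 128
→ 01010111011001 = 5593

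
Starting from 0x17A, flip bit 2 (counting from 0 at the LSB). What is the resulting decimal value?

x = 101111010
bit 2 is currently 0; toggle it via x ^ (1 << 2) = x ^ 4
→ 101111110 = 382

382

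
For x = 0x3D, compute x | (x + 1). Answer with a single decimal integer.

63

x = 111101 = 61
x + 1 = 111110
OR    = 111111 = 63
(x | (x + 1) sets the lowest cleared bit.)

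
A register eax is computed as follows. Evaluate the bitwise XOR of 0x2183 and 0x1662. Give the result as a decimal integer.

0x2183 = 10000110000011
0x1662 = 01011001100010
XOR → 11011111100001 = 14305

14305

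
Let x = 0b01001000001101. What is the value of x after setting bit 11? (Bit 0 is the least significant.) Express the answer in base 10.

x = 01001000001101
bit 11 is currently 0; set it via x | (1 << 11) = x | 2048
→ 01101000001101 = 6669

6669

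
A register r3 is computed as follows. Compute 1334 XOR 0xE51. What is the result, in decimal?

1334 = 010100110110
0xE51 = 111001010001
XOR → 101101100111 = 2919

2919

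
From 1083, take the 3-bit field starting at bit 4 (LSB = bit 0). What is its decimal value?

3

v = 010000111011
Shift right by 4: 01000011
Mask low 3 bits: 011 = 3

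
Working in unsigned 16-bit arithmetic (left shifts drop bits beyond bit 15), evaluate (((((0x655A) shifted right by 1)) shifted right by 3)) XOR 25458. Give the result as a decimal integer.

25895

0x655A = 0110010101011010
→ shifted right by 1 → 0011001010101101 = 12973
→ shifted right by 3 → 0000011001010101 = 1621
25458 = 0110001101110010
→ XOR → 0110010100100111 = 25895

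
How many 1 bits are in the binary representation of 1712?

5

1712 = 11010110000
Count the 1s: 1 + 1 + 1 + 1 + 1 = 5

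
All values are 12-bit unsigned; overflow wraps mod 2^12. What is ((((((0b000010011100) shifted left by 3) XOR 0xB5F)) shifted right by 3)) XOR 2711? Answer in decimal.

2912

0b000010011100 = 000010011100
→ shifted left by 3 (mod 2^12) → 010011100000 = 1248
0xB5F = 101101011111
→ XOR → 111110111111 = 4031
→ shifted right by 3 → 000111110111 = 503
2711 = 101010010111
→ XOR → 101101100000 = 2912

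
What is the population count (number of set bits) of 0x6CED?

10

0x6CED = 110110011101101
Count the 1s: 1 + 1 + 1 + 1 + 1 + 1 + 1 + 1 + 1 + 1 = 10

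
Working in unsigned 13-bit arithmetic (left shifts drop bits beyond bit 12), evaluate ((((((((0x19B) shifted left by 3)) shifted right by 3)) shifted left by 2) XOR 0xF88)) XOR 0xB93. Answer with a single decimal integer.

631

0x19B = 0000110011011
→ shifted left by 3 (mod 2^13) → 0110011011000 = 3288
→ shifted right by 3 → 0000110011011 = 411
→ shifted left by 2 (mod 2^13) → 0011001101100 = 1644
0xF88 = 0111110001000
→ XOR → 0100111100100 = 2532
0xB93 = 0101110010011
→ XOR → 0001001110111 = 631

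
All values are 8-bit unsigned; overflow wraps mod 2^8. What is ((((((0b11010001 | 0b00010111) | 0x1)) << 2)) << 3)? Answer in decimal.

0b11010001 = 11010001
0b00010111 = 00010111
→ | → 11010111 = 215
0x1 = 00000001
→ | → 11010111 = 215
→ << 2 (mod 2^8) → 01011100 = 92
→ << 3 (mod 2^8) → 11100000 = 224

224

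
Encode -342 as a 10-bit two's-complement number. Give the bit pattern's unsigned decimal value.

342 in 10 bits: 0101010110
Invert: 1010101001
Add 1:  1010101010 = 682
(Check: 2^10 - 342 = 1024 - 342 = 682.)

682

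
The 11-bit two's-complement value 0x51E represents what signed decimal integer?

pattern = 10100011110 (MSB is 1 ⇒ negative)
Invert: 01011100001, add 1 → 01011100010 = 738, so the value is -738.
(Equivalently: 1310 - 2^11 = 1310 - 2048 = -738.)

-738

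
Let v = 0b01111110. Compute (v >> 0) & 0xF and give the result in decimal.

14

v = 01111110
Shift right by 0: 01111110
Mask low 4 bits: 1110 = 14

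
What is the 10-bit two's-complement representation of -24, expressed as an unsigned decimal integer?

24 in 10 bits: 0000011000
Invert: 1111100111
Add 1:  1111101000 = 1000
(Check: 2^10 - 24 = 1024 - 24 = 1000.)

1000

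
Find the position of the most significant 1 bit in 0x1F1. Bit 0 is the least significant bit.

8

0x1F1 = 111110001
The topmost 1 is at position 8 (since 2^8 = 256 ≤ 497 < 512).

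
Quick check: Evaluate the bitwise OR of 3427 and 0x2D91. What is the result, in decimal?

3427 = 00110101100011
0x2D91 = 10110110010001
 OR → 10110111110011 = 11763

11763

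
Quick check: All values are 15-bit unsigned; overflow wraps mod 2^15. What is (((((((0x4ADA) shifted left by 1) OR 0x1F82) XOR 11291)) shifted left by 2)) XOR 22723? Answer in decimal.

5751

0x4ADA = 100101011011010
→ shifted left by 1 (mod 2^15) → 001010110110100 = 5556
0x1F82 = 001111110000010
→ OR → 001111110110110 = 8118
11291 = 010110000011011
→ XOR → 011001110101101 = 13229
→ shifted left by 2 (mod 2^15) → 100111010110100 = 20148
22723 = 101100011000011
→ XOR → 001011001110111 = 5751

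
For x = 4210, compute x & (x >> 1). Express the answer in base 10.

x = 1000001110010 = 4210
x>>1 = 0100000111001
AND  = 0000000110000 = 48
(x & (x >> 1) has a 1 wherever x has two consecutive 1 bits.)

48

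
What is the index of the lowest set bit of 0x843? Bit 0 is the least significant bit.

0x843 = 100001000011
Trailing zeros: 0, so the lowest set bit is bit 0 (value 1).

0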